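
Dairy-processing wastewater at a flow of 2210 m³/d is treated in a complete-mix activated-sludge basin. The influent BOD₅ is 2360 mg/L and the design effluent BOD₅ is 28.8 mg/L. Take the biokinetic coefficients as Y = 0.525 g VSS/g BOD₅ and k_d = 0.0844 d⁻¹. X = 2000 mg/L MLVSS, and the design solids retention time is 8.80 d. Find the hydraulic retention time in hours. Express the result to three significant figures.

Rearranging the biomass balance for a CMAS with decay, V = Y·Q·ΔS·θ_c / [X·(1+k_d θ_c)] = 0.525 × 2210 × (2360 − 28.8) × 8.80 / [2000 × (1 + 0.0844 × 8.80)] = 2.38×10^7 / 3485 = 6829 m³.
HRT = V/Q = 6829 m³ / 2210 m³·d⁻¹ = 3.090 d × 24 = 74.16 h.

τ ≈ 74.2 h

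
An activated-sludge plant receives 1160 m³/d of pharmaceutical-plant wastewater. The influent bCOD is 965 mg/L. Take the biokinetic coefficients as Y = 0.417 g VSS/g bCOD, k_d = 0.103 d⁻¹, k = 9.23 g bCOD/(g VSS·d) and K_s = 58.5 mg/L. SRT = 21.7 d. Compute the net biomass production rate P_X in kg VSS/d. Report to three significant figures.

P_X ≈ 144 kg VSS/d

For a completely mixed reactor with recycle the Lawrence–McCarty relation gives S = K_s·(1 + k_d·θ_c) / [θ_c·(Y·k − k_d) − 1] = 58.5 × (1 + 0.103 × 21.7) / [21.7 × (0.417 × 9.23 − 0.103) − 1] = 189.3 / 80.29 = 2.357 mg/L.
Observed yield with endogenous decay: Y_obs = Y / (1 + k_d·θ_c) = 0.417 / (1 + 0.103 × 21.7) = 0.417 / 3.235 = 0.1289 g VSS/g bCOD.
Q·(S₀ − S) = 1160 × (965 − 2.36) × 10⁻³ = 1117 kg/d removed.
Biomass produced: P_X = Y_obs·Q·ΔS = 0.1289 × 1117 ≈ 143.9 kg VSS/d.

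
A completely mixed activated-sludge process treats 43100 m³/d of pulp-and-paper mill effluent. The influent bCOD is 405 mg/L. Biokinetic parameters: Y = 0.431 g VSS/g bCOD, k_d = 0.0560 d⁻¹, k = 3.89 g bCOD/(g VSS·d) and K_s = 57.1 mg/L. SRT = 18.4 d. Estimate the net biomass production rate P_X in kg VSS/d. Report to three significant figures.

P_X ≈ 3670 kg VSS/d

From the Monod/SRT balance for a CMAS, S = K_s·(1+k_d θ_c)/[θ_c·(Y k − k_d) − 1] = 57.1 × (1 + 0.0560 × 18.4) / [18.4 × (0.431 × 3.89 − 0.0560) − 1] = 115.9 / 28.82 = 4.023 mg/L.
Correct the yield for decay: Y_obs = Y/(1 + k_d θ_c) = 0.431 / (1 + 0.0560 × 18.4) = 0.431 / 2.030 = 0.2123.
Q·(S₀ − S) = 43100 × (405 − 4.02) × 10⁻³ = 17282 kg/d removed.
So the net sludge growth is P_X = 0.2123 × 17282 = 3669 kg VSS/d.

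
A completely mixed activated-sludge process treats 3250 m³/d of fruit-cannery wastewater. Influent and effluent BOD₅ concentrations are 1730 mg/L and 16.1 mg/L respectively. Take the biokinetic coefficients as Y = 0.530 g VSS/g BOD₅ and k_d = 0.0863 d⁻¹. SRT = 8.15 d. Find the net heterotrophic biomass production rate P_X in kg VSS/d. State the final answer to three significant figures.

P_X ≈ 1730 kg VSS/d

Correct the yield for decay: Y_obs = Y/(1 + k_d θ_c) = 0.530 / (1 + 0.0863 × 8.15) = 0.530 / 1.703 = 0.3112.
Mass of BOD₅ removed per day: Q(S₀ − S) = 3250 × 1714 g/m³ = 5570 kg/d.
Biomass produced: P_X = Y_obs·Q·ΔS = 0.3112 × 5570 ≈ 1733 kg VSS/d.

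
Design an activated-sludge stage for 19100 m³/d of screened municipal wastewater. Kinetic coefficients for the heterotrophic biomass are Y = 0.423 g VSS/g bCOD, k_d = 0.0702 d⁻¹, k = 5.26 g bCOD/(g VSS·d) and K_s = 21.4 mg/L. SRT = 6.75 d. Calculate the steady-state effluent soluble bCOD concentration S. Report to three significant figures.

S ≈ 2.33 mg/L

From the Monod/SRT balance for a CMAS, S = K_s·(1+k_d θ_c)/[θ_c·(Y k − k_d) − 1] = 21.4 × (1 + 0.0702 × 6.75) / [6.75 × (0.423 × 5.26 − 0.0702) − 1] = 31.54 / 13.54 = 2.329 mg/L.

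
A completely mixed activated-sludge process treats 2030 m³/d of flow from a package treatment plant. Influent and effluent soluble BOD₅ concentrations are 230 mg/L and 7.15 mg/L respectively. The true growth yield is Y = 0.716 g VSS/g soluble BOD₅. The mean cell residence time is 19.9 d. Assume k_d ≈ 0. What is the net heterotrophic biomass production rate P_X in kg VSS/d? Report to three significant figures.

P_X ≈ 324 kg VSS/d

Since k_d ≈ 0, Y_obs = Y = 0.716 g VSS/g soluble BOD₅.
ΔS = 230 − 7.15 = 222.8 mg/L, so the substrate removal rate is 2030 × 222.8/1000 = 452.4 kg soluble BOD₅/d.
P_X = Y_obs · Q(S₀ − S) = 0.7160 × 452.4 = 323.9 kg VSS/d.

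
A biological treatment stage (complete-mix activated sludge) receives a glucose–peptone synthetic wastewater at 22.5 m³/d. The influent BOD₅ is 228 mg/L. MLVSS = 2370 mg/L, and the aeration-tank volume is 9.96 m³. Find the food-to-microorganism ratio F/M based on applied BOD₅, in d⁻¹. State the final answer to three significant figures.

F/M ≈ 0.217 d⁻¹

F/M = Q·S₀ / (V·X) = 22.5 × 228 / (9.960 × 2370) = 0.2173 g BOD₅·(g VSS·d)⁻¹.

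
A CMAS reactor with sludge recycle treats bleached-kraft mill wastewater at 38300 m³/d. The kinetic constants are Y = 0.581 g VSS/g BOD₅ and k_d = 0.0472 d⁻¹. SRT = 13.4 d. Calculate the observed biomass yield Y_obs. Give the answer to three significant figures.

Y_obs ≈ 0.356 g VSS/g BOD₅

Correct the yield for decay: Y_obs = Y/(1 + k_d θ_c) = 0.581 / (1 + 0.0472 × 13.4) = 0.581 / 1.632 = 0.3559.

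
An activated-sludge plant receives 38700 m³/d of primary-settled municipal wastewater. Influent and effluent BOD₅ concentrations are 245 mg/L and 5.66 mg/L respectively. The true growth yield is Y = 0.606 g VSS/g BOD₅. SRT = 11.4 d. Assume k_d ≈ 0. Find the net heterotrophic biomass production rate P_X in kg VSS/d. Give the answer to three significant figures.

Since k_d ≈ 0, Y_obs = Y = 0.606 g VSS/g BOD₅.
Q·(S₀ − S) = 38700 × (245 − 5.66) × 10⁻³ = 9262 kg/d removed.
So the net sludge growth is P_X = 0.6060 × 9262 = 5613 kg VSS/d.

P_X ≈ 5610 kg VSS/d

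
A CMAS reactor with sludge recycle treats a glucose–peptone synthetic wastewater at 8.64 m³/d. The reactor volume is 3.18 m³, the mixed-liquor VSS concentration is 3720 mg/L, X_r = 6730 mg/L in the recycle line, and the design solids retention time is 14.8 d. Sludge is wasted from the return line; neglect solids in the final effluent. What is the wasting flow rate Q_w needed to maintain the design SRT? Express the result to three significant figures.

Q_w = (V·X)/(θ_c X_r) = 3.180 × 3720 / (14.8 × 6730) = 0.1188 m³/d.

Q_w ≈ 0.119 m³/d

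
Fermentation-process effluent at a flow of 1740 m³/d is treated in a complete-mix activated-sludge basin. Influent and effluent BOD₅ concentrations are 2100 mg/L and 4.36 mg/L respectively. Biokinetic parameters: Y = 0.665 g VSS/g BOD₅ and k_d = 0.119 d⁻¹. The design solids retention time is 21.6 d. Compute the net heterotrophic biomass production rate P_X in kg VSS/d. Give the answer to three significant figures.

P_X ≈ 679 kg VSS/d

Correct the yield for decay: Y_obs = Y/(1 + k_d θ_c) = 0.665 / (1 + 0.119 × 21.6) = 0.665 / 3.570 = 0.1863.
Substrate removed = Q·(S₀ − S) = 1740 m³/d × (2100 − 4.36) g/m³ = 3.65×10^6 g/d = 3646 kg/d.
P_X = Y_obs · Q(S₀ − S) = 0.1863 × 3646 = 679.2 kg VSS/d.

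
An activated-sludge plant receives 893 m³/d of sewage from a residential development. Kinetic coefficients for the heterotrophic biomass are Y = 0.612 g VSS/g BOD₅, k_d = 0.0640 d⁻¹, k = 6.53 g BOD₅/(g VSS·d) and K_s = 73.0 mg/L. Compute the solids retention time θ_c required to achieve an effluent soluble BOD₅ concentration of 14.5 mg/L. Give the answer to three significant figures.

From 1/θ_c = Y·k·S/(K_s + S) − k_d: Y·k·S/(K_s+S) = 0.612 × 6.53 × 14.5 / (73.0 + 14.5) = 0.6623 d⁻¹.
Then 1/θ_c = μ − k_d = 0.6623 − 0.0640 = 0.5983 d⁻¹, giving θ_c = 1.672 d.

θ_c ≈ 1.67 d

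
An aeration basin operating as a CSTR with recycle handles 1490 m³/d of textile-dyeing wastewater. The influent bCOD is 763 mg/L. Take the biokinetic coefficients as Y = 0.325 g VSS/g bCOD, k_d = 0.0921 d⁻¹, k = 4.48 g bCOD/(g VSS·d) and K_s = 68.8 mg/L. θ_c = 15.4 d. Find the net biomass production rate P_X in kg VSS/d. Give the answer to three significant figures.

For a completely mixed reactor with recycle the Lawrence–McCarty relation gives S = K_s·(1 + k_d·θ_c) / [θ_c·(Y·k − k_d) − 1] = 68.8 × (1 + 0.0921 × 15.4) / [15.4 × (0.325 × 4.48 − 0.0921) − 1] = 166.4 / 20.00 = 8.317 mg/L.
Y_obs = Y / (1 + k_d θ_c) = 0.325 / (1 + 0.0921 × 15.4) = 0.325 / 2.418 = 0.1344.
Substrate removed = Q·(S₀ − S) = 1490 m³/d × (763 − 8.32) g/m³ = 1.12×10^6 g/d = 1124 kg/d.
Net biomass production P_X = Y_obs × Q·(S₀ − S) = 0.1344 × 1124 = 151.1 kg VSS/d.

P_X ≈ 151 kg VSS/d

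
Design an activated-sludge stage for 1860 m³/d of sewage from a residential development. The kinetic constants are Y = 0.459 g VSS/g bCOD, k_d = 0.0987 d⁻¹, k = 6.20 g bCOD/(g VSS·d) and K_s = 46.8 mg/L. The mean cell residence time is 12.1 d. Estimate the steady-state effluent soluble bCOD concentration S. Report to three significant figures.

Effluent substrate depends only on kinetics and SRT: S = K_s(1 + k_d θ_c) / [θ_c(Yk − k_d) − 1] = 46.8 × (1 + 0.0987 × 12.1) / [12.1 × (0.459 × 6.20 − 0.0987) − 1] = 102.7 / 32.24 = 3.185 mg/L.

S ≈ 3.19 mg/L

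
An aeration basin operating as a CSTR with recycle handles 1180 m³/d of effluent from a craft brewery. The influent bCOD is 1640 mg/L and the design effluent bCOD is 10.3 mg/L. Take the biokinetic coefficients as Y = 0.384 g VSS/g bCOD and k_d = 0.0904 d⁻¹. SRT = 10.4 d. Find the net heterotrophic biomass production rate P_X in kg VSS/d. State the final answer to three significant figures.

P_X ≈ 381 kg VSS/d

The observed yield is Y_obs = Y/(1 + k_d·θ_c) = 0.384 / (1 + 0.0904 × 10.4) = 0.384 / 1.940 = 0.1979 g VSS per g bCOD removed.
Substrate removed = Q·(S₀ − S) = 1180 m³/d × (1640 − 10.3) g/m³ = 1.92×10^6 g/d = 1923 kg/d.
P_X = Y_obs · Q(S₀ − S) = 0.1979 × 1923 = 380.6 kg VSS/d.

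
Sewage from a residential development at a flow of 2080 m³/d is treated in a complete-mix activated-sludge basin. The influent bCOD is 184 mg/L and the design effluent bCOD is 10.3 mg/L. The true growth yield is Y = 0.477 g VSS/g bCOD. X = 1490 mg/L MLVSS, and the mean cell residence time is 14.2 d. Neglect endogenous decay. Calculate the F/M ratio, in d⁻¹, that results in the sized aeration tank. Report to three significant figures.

Biomass mass balance (decay neglected): V·X = Y·Q·(S₀ − S)·θ_c, so V = 0.477 × 2080 × (184 − 10.3) × 14.2 / 1490 = 1642 m³.
F/M = applied load / biomass = Q·S₀/(V·X) = 2080 × 184 / (1642 × 1490) = 0.1564 d⁻¹.

F/M ≈ 0.156 d⁻¹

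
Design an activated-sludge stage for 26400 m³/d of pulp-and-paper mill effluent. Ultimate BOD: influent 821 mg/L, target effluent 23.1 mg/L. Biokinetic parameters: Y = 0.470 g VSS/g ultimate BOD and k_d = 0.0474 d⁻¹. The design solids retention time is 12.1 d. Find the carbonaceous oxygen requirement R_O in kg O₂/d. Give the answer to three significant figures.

R_O ≈ 12100 kg O₂/d

Observed yield with endogenous decay: Y_obs = Y / (1 + k_d·θ_c) = 0.470 / (1 + 0.0474 × 12.1) = 0.470 / 1.574 = 0.2987 g VSS/g ultimate BOD.
Mass of ultimate BOD removed per day: Q(S₀ − S) = 26400 × 797.9 g/m³ = 21065 kg/d.
Net sludge production P_X = 0.2987 × 21065 = 6292 kg VSS/d.
R_O = Q·ΔS − 1.42 P_X = 21065 − 8934 = 12130 kg O₂/d.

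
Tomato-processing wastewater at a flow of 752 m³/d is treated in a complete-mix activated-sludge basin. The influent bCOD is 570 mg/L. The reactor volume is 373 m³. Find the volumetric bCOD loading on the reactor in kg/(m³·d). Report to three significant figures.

L_v ≈ 1.15 kg bCOD/(m³·d)

L_v = Q S₀ / V = 752 × 570 × 10⁻³ / 373.0 = 1.149 kg/(m³·d).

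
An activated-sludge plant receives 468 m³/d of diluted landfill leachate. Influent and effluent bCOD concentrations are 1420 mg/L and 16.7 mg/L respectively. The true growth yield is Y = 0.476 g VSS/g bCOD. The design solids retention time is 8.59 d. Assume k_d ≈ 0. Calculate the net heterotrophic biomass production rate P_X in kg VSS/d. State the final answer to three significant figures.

No decay correction is needed, so Y_obs = Y = 0.476.
Mass of bCOD removed per day: Q(S₀ − S) = 468 × 1403 g/m³ = 656.7 kg/d.
Net biomass production P_X = Y_obs × Q·(S₀ − S) = 0.4760 × 656.7 = 312.6 kg VSS/d.

P_X ≈ 313 kg VSS/d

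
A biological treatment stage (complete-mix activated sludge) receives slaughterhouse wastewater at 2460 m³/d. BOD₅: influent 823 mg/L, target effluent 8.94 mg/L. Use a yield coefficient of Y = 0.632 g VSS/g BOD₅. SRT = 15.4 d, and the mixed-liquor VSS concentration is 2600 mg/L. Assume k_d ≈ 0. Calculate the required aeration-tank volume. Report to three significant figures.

Biomass mass balance (decay neglected): V·X = Y·Q·(S₀ − S)·θ_c, so V = 0.632 × 2460 × (823 − 8.94) × 15.4 / 2600 = 7496 m³.

V ≈ 7500 m³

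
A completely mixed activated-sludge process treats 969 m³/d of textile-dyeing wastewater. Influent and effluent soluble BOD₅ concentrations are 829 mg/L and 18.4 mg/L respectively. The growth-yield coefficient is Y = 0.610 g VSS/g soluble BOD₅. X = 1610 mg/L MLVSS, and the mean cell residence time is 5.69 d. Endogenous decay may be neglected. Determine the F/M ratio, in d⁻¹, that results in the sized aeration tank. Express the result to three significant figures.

With k_d = 0 the design equation reduces to V = Y Q (S₀−S) θ_c / X = 0.610 × 969 × (829 − 18.4) × 5.69 / 1610 = 1693 m³.
Food-to-microorganism ratio F/M = Q S₀ / (V X) = 969 × 829 / (1693 × 1610) = 0.2946 d⁻¹.

F/M ≈ 0.295 d⁻¹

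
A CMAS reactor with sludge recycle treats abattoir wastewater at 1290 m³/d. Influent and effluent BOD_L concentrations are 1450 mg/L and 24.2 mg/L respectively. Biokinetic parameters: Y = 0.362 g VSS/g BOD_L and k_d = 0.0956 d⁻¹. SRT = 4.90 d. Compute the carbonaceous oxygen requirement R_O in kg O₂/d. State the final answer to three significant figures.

Correct the yield for decay: Y_obs = Y/(1 + k_d θ_c) = 0.362 / (1 + 0.0956 × 4.90) = 0.362 / 1.468 = 0.2465.
Q·(S₀ − S) = 1290 × (1450 − 24.2) × 10⁻³ = 1839 kg/d removed.
P_X = Y_obs·Q·(S₀ − S) = 0.2465 × 1839 = 453.4 kg VSS/d.
R_O = Q·ΔS − 1.42 P_X = 1839 − 643.9 = 1195 kg O₂/d.

R_O ≈ 1200 kg O₂/d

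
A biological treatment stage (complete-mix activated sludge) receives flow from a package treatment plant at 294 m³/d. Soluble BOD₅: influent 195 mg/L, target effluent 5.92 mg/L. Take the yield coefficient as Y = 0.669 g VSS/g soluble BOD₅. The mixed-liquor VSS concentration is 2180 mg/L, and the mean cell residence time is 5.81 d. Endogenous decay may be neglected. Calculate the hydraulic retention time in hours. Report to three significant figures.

Biomass mass balance (decay neglected): V·X = Y·Q·(S₀ − S)·θ_c, so V = 0.669 × 294 × (195 − 5.92) × 5.81 / 2180 = 99.11 m³.
τ = V/Q = 99.11/294 = 0.3371 d, or 8.091 h.

τ ≈ 8.09 h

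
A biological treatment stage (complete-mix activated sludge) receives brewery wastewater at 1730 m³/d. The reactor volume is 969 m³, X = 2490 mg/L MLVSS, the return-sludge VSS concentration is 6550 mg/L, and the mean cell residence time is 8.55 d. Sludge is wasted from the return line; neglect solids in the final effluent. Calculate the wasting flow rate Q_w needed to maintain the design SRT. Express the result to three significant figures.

Q_w ≈ 43.1 m³/d

Wasting from the return line (neglecting effluent solids): Q_w = V·X / (θ_c·X_r) = 969.0 × 2490 / (8.55 × 6550) = 43.08 m³/d.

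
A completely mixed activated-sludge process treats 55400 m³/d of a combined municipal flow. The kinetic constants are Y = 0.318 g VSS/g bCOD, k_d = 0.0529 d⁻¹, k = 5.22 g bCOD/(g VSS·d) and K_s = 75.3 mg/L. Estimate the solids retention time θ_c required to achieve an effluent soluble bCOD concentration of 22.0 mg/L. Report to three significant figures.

At the target effluent, Y k S/(K_s+S) = 0.318×5.22×22.0/97.30 = 0.3753 d⁻¹.
θ_c = 1/(μ − k_d) = 1/(0.3753 − 0.0529) = 1/0.3224 = 3.101 d.

θ_c ≈ 3.10 d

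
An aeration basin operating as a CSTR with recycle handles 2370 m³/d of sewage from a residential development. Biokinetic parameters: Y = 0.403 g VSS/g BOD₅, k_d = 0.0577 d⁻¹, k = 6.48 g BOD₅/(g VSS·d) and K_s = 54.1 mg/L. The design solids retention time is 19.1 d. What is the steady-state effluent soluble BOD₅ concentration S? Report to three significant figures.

For a completely mixed reactor with recycle the Lawrence–McCarty relation gives S = K_s·(1 + k_d·θ_c) / [θ_c·(Y·k − k_d) − 1] = 54.1 × (1 + 0.0577 × 19.1) / [19.1 × (0.403 × 6.48 − 0.0577) − 1] = 113.7 / 47.78 = 2.380 mg/L.

S ≈ 2.38 mg/L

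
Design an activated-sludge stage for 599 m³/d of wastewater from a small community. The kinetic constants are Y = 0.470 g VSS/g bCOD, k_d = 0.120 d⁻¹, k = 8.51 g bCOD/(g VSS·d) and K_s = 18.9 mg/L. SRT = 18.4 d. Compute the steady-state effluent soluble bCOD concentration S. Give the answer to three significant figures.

S ≈ 0.861 mg/L

From the Monod/SRT balance for a CMAS, S = K_s·(1+k_d θ_c)/[θ_c·(Y k − k_d) − 1] = 18.9 × (1 + 0.120 × 18.4) / [18.4 × (0.470 × 8.51 − 0.120) − 1] = 60.63 / 70.39 = 0.8614 mg/L.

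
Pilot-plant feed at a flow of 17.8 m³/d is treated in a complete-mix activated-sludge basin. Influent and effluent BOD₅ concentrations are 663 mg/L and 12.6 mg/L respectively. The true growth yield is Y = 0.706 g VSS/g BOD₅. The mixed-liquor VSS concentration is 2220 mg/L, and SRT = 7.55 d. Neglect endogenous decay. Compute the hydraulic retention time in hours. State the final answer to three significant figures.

Biomass mass balance (decay neglected): V·X = Y·Q·(S₀ − S)·θ_c, so V = 0.706 × 17.8 × (663 − 12.6) × 7.55 / 2220 = 27.80 m³.
HRT = V/Q = 27.80 m³ / 17.8 m³·d⁻¹ = 1.562 d × 24 = 37.48 h.

τ ≈ 37.5 h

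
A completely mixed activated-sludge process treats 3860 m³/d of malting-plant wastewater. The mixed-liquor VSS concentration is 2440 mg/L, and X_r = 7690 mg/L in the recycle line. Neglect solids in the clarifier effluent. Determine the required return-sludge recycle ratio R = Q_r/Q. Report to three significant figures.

R ≈ 0.465

Solids balance on the clarifier gives (1+R)X = R·X_r, so R = X/(X_r − X) = 2440 / (7690 − 2440) = 0.4648.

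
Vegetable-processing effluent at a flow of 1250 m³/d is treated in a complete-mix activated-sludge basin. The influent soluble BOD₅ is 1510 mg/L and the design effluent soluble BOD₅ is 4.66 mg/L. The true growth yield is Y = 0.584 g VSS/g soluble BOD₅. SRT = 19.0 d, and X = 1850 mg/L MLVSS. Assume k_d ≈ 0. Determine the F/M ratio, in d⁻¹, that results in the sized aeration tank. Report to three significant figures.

Biomass mass balance (decay neglected): V·X = Y·Q·(S₀ − S)·θ_c, so V = 0.584 × 1250 × (1510 − 4.66) × 19.0 / 1850 = 11286 m³.
Food-to-microorganism ratio F/M = Q S₀ / (V X) = 1250 × 1510 / (11286 × 1850) = 0.09040 d⁻¹.

F/M ≈ 0.0904 d⁻¹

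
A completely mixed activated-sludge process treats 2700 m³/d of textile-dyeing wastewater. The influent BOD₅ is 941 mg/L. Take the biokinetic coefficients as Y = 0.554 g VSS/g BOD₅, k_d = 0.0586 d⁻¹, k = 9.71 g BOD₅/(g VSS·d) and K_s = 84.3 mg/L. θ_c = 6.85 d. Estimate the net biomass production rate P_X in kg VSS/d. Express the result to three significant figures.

P_X ≈ 1000 kg VSS/d

From the Monod/SRT balance for a CMAS, S = K_s·(1+k_d θ_c)/[θ_c·(Y k − k_d) − 1] = 84.3 × (1 + 0.0586 × 6.85) / [6.85 × (0.554 × 9.71 − 0.0586) − 1] = 118.1 / 35.45 = 3.333 mg/L.
Observed yield with endogenous decay: Y_obs = Y / (1 + k_d·θ_c) = 0.554 / (1 + 0.0586 × 6.85) = 0.554 / 1.401 = 0.3953 g VSS/g BOD₅.
ΔS = 941 − 3.33 = 937.7 mg/L, so the substrate removal rate is 2700 × 937.7/1000 = 2532 kg BOD₅/d.
Net biomass production P_X = Y_obs × Q·(S₀ − S) = 0.3953 × 2532 = 1001 kg VSS/d.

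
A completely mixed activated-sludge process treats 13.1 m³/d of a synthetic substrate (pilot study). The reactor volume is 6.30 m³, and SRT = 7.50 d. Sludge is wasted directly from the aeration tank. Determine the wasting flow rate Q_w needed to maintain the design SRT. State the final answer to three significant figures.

For wasting at MLVSS concentration, Q_w = V/θ_c = 6.300/7.50 = 0.8400 m³/d.

Q_w ≈ 0.840 m³/d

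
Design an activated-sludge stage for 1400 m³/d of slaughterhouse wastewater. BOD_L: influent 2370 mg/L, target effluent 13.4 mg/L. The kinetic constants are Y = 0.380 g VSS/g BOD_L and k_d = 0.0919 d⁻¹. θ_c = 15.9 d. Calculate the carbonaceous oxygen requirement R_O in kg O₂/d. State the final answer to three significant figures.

R_O ≈ 2580 kg O₂/d

The observed yield is Y_obs = Y/(1 + k_d·θ_c) = 0.380 / (1 + 0.0919 × 15.9) = 0.380 / 2.461 = 0.1544 g VSS per g BOD_L removed.
ΔS = 2370 − 13.4 = 2357 mg/L, so the substrate removal rate is 1400 × 2357/1000 = 3299 kg BOD_L/d.
Biomass synthesised: P_X = Y_obs × 3299 = 509.4 kg VSS/d.
R_O = Q·(S₀ − S) − 1.42·P_X = 3299 − 1.42 × 509.4 = 2576 kg O₂/d.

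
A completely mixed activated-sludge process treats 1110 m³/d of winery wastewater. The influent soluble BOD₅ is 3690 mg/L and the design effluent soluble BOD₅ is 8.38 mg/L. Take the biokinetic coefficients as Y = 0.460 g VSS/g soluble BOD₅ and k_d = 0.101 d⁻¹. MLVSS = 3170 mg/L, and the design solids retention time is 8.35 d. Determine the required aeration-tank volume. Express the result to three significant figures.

V ≈ 2690 m³

Rearranging the biomass balance for a CMAS with decay, V = Y·Q·ΔS·θ_c / [X·(1+k_d θ_c)] = 0.460 × 1110 × (3690 − 8.38) × 8.35 / [3170 × (1 + 0.101 × 8.35)] = 1.57×10^7 / 5843 = 2686 m³.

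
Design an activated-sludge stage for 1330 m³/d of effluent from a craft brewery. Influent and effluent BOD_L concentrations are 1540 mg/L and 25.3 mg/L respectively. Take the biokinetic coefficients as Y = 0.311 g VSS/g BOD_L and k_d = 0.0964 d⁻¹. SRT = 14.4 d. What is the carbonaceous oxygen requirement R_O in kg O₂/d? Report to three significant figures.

R_O ≈ 1640 kg O₂/d

The observed yield is Y_obs = Y/(1 + k_d·θ_c) = 0.311 / (1 + 0.0964 × 14.4) = 0.311 / 2.388 = 0.1302 g VSS per g BOD_L removed.
ΔS = 1540 − 25.3 = 1515 mg/L, so the substrate removal rate is 1330 × 1515/1000 = 2015 kg BOD_L/d.
Net sludge production P_X = 0.1302 × 2015 = 262.3 kg VSS/d.
R_O = Q·(S₀ − S) − 1.42·P_X = 2015 − 1.42 × 262.3 = 1642 kg O₂/d.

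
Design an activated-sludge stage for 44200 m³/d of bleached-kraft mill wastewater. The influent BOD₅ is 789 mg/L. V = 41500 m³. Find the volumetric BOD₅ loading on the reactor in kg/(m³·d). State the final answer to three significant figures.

L_v ≈ 0.840 kg BOD₅/(m³·d)

Volumetric loading L_v = Q·S₀ / V = 44200 × 789 g/m³ / 41500 m³ = 840.3 g/(m³·d) = 0.8403 kg BOD₅/(m³·d).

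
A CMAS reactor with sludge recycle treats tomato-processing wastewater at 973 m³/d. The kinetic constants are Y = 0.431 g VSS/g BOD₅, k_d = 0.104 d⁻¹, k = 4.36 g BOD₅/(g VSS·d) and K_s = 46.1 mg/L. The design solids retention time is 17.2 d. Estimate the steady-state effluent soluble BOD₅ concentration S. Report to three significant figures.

For a completely mixed reactor with recycle the Lawrence–McCarty relation gives S = K_s·(1 + k_d·θ_c) / [θ_c·(Y·k − k_d) − 1] = 46.1 × (1 + 0.104 × 17.2) / [17.2 × (0.431 × 4.36 − 0.104) − 1] = 128.6 / 29.53 = 4.353 mg/L.

S ≈ 4.35 mg/L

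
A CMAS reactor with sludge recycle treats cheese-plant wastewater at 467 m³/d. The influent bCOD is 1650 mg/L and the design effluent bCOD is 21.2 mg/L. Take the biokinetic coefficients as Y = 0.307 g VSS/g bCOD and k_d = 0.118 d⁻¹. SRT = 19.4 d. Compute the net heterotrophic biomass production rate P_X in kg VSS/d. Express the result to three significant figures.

Observed yield with endogenous decay: Y_obs = Y / (1 + k_d·θ_c) = 0.307 / (1 + 0.118 × 19.4) = 0.307 / 3.289 = 0.09334 g VSS/g bCOD.
ΔS = 1650 − 21.2 = 1629 mg/L, so the substrate removal rate is 467 × 1629/1000 = 760.6 kg bCOD/d.
P_X = Y_obs · Q(S₀ − S) = 0.09334 × 760.6 = 71.00 kg VSS/d.

P_X ≈ 71.0 kg VSS/d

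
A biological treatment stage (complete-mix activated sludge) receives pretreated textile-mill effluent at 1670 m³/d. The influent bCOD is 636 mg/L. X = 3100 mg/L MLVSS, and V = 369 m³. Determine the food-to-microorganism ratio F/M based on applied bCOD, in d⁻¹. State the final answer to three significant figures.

F/M = applied load / biomass = Q·S₀/(V·X) = 1670 × 636 / (369.0 × 3100) = 0.9285 d⁻¹.

F/M ≈ 0.929 d⁻¹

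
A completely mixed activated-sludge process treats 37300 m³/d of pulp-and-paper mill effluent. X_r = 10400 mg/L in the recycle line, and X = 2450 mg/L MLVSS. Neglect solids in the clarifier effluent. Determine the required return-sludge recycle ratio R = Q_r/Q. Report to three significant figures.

R ≈ 0.308

Solids balance on the clarifier gives (1+R)X = R·X_r, so R = X/(X_r − X) = 2450 / (10400 − 2450) = 0.3082.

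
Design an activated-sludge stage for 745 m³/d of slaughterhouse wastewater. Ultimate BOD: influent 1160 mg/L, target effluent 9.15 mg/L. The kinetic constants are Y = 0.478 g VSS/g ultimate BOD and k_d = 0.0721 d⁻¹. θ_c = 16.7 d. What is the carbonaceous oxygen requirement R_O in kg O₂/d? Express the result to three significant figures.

Y_obs = Y / (1 + k_d θ_c) = 0.478 / (1 + 0.0721 × 16.7) = 0.478 / 2.204 = 0.2169.
ΔS = 1160 − 9.15 = 1151 mg/L, so the substrate removal rate is 745 × 1151/1000 = 857.4 kg ultimate BOD/d.
P_X = Y_obs·Q·(S₀ − S) = 0.2169 × 857.4 = 185.9 kg VSS/d.
R_O = Q·(S₀ − S) − 1.42·P_X = 857.4 − 1.42 × 185.9 = 593.3 kg O₂/d.

R_O ≈ 593 kg O₂/d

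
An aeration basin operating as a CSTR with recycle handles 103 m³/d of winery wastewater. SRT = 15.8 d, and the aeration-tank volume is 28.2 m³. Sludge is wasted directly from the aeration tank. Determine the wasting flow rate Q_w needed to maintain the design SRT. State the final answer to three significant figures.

Q_w ≈ 1.78 m³/d

With mixed-liquor wasting, θ_c = V/Q_w, so Q_w = V/θ_c = 28.20/15.8 = 1.785 m³/d.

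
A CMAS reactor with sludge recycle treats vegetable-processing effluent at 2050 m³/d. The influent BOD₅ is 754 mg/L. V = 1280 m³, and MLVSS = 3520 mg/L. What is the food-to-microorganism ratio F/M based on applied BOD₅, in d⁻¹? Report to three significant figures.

F/M ≈ 0.343 d⁻¹

Food-to-microorganism ratio F/M = Q S₀ / (V X) = 2050 × 754 / (1280 × 3520) = 0.3431 d⁻¹.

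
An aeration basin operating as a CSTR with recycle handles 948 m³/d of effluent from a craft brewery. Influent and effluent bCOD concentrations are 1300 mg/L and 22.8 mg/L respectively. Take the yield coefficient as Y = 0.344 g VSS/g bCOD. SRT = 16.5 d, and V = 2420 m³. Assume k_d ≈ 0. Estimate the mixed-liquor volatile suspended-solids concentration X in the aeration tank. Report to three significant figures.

Without decay, X = Y Q (S₀−S) θ_c / V = 0.344 × 948 × (1300 − 22.8) × 16.5 / 2420 = 2840 mg/L.

X ≈ 2840 mg/L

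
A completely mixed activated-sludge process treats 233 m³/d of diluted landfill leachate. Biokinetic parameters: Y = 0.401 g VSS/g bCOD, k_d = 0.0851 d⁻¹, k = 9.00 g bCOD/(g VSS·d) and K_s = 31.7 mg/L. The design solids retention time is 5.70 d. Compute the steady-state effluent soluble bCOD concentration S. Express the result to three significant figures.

S ≈ 2.47 mg/L

Effluent substrate depends only on kinetics and SRT: S = K_s(1 + k_d θ_c) / [θ_c(Yk − k_d) − 1] = 31.7 × (1 + 0.0851 × 5.70) / [5.70 × (0.401 × 9.00 − 0.0851) − 1] = 47.08 / 19.09 = 2.467 mg/L.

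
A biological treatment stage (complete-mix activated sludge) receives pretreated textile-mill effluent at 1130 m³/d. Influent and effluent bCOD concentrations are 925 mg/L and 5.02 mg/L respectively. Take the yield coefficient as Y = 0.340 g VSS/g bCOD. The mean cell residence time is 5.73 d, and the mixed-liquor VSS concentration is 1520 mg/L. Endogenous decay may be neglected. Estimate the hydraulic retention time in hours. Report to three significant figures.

With k_d = 0 the design equation reduces to V = Y Q (S₀−S) θ_c / X = 0.340 × 1130 × (925 − 5.02) × 5.73 / 1520 = 1332 m³.
τ = V/Q = 1332/1130 = 1.179 d, or 28.30 h.

τ ≈ 28.3 h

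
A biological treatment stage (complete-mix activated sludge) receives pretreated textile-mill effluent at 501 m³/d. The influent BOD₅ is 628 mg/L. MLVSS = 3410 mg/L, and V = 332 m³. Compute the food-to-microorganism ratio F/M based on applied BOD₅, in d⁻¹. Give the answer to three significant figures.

F/M = applied load / biomass = Q·S₀/(V·X) = 501 × 628 / (332.0 × 3410) = 0.2779 d⁻¹.

F/M ≈ 0.278 d⁻¹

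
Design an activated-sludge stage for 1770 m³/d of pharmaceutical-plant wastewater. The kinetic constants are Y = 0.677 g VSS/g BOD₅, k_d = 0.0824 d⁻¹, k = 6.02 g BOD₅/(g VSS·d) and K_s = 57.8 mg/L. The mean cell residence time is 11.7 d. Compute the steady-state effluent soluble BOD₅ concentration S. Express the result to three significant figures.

S ≈ 2.48 mg/L

For a completely mixed reactor with recycle the Lawrence–McCarty relation gives S = K_s·(1 + k_d·θ_c) / [θ_c·(Y·k − k_d) − 1] = 57.8 × (1 + 0.0824 × 11.7) / [11.7 × (0.677 × 6.02 − 0.0824) − 1] = 113.5 / 45.72 = 2.483 mg/L.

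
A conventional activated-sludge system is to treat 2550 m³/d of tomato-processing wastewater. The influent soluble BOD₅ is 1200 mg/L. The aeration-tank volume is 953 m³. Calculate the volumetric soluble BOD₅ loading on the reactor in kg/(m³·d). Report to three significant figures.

L_v ≈ 3.21 kg soluble BOD₅/(m³·d)

Applied soluble BOD₅ load per unit volume = Q·S₀/V = (2550 × 1200/1000)/953.0 = 3.211 kg soluble BOD₅·m⁻³·d⁻¹.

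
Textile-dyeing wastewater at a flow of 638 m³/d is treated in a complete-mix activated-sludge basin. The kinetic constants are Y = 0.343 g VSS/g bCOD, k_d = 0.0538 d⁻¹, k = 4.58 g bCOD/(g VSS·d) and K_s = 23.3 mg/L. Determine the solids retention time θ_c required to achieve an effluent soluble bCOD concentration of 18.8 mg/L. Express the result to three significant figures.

From 1/θ_c = Y·k·S/(K_s + S) − k_d: Y·k·S/(K_s+S) = 0.343 × 4.58 × 18.8 / (23.3 + 18.8) = 0.7015 d⁻¹.
1/θ_c = 0.7015 − 0.0538 = 0.6477 d⁻¹, so θ_c = 1.544 d.

θ_c ≈ 1.54 d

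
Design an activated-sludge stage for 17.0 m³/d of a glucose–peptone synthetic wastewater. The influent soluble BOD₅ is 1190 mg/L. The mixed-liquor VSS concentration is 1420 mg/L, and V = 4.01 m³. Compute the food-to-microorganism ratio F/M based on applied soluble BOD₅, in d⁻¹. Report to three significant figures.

Food-to-microorganism ratio F/M = Q S₀ / (V X) = 17.0 × 1190 / (4.010 × 1420) = 3.553 d⁻¹.

F/M ≈ 3.55 d⁻¹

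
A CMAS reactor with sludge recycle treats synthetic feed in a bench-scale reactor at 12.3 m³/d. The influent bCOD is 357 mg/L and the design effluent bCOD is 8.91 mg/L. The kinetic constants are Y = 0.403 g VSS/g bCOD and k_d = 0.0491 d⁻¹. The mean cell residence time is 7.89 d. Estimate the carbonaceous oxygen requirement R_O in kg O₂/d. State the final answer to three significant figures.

R_O ≈ 2.52 kg O₂/d

Correct the yield for decay: Y_obs = Y/(1 + k_d θ_c) = 0.403 / (1 + 0.0491 × 7.89) = 0.403 / 1.387 = 0.2905.
ΔS = 357 − 8.91 = 348.1 mg/L, so the substrate removal rate is 12.3 × 348.1/1000 = 4.282 kg bCOD/d.
P_X = Y_obs·Q·(S₀ − S) = 0.2905 × 4.282 = 1.244 kg VSS/d.
R_O = Q·(S₀ − S) − 1.42·P_X = 4.282 − 1.42 × 1.244 = 2.516 kg O₂/d.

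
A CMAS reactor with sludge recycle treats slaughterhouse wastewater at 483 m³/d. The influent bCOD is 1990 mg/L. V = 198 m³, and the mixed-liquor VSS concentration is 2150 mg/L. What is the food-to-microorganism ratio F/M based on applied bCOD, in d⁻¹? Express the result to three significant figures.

Food-to-microorganism ratio F/M = Q S₀ / (V X) = 483 × 1990 / (198.0 × 2150) = 2.258 d⁻¹.

F/M ≈ 2.26 d⁻¹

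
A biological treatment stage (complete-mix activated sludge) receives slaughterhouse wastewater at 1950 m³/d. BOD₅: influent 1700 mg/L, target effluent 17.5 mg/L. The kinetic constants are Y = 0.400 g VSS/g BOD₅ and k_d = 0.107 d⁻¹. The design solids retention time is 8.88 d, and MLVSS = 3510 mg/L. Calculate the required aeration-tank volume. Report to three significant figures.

V ≈ 1700 m³

Rearranging the biomass balance for a CMAS with decay, V = Y·Q·ΔS·θ_c / [X·(1+k_d θ_c)] = 0.400 × 1950 × (1700 − 17.5) × 8.88 / [3510 × (1 + 0.107 × 8.88)] = 1.17×10^7 / 6845 = 1702 m³.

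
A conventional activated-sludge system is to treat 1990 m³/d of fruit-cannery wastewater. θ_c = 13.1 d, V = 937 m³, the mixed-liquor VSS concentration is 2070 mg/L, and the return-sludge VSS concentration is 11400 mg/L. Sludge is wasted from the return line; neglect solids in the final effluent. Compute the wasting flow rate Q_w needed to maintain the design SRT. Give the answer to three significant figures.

Q_w ≈ 13.0 m³/d

θ_c = V·X/(Q_w·X_r) when wasting from the recycle, so Q_w = V·X/(θ_c·X_r) = 937.0 × 2070 / (13.1 × 11400) = 12.99 m³/d.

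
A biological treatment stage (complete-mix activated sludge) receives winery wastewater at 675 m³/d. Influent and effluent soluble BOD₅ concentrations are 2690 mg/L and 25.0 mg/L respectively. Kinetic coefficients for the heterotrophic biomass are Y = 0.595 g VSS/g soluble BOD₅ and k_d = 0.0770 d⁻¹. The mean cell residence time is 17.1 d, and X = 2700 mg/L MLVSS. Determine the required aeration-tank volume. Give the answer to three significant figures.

V ≈ 2930 m³

From the SRT design equation V = Y Q (S₀−S) θ_c / [X (1 + k_d θ_c)] = 0.595 × 675 × (2690 − 25.0) × 17.1 / [2700 × (1 + 0.0770 × 17.1)] = 1.83×10^7 / 6255 = 2926 m³.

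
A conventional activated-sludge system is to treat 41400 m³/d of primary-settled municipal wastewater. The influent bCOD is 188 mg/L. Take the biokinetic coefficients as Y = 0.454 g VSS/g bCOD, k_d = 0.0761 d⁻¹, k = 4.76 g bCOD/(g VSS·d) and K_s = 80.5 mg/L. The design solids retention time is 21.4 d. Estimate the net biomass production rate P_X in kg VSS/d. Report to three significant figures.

From the Monod/SRT balance for a CMAS, S = K_s·(1+k_d θ_c)/[θ_c·(Y k − k_d) − 1] = 80.5 × (1 + 0.0761 × 21.4) / [21.4 × (0.454 × 4.76 − 0.0761) − 1] = 211.6 / 43.62 = 4.851 mg/L.
Observed yield with endogenous decay: Y_obs = Y / (1 + k_d·θ_c) = 0.454 / (1 + 0.0761 × 21.4) = 0.454 / 2.629 = 0.1727 g VSS/g bCOD.
Substrate removed = Q·(S₀ − S) = 41400 m³/d × (188 − 4.85) g/m³ = 7.58×10^6 g/d = 7582 kg/d.
Biomass produced: P_X = Y_obs·Q·ΔS = 0.1727 × 7582 ≈ 1310 kg VSS/d.

P_X ≈ 1310 kg VSS/d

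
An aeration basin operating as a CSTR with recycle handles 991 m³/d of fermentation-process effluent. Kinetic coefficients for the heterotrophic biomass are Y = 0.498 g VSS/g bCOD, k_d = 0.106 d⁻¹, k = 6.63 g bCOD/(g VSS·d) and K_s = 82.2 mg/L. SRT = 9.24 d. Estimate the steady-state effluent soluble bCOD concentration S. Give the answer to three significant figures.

For a completely mixed reactor with recycle the Lawrence–McCarty relation gives S = K_s·(1 + k_d·θ_c) / [θ_c·(Y·k − k_d) − 1] = 82.2 × (1 + 0.106 × 9.24) / [9.24 × (0.498 × 6.63 − 0.106) − 1] = 162.7 / 28.53 = 5.703 mg/L.

S ≈ 5.70 mg/L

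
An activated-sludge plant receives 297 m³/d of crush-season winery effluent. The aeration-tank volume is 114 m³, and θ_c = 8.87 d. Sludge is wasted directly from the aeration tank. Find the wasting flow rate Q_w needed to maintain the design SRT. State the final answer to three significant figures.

Q_w ≈ 12.9 m³/d

With mixed-liquor wasting, θ_c = V/Q_w, so Q_w = V/θ_c = 114.0/8.87 = 12.85 m³/d.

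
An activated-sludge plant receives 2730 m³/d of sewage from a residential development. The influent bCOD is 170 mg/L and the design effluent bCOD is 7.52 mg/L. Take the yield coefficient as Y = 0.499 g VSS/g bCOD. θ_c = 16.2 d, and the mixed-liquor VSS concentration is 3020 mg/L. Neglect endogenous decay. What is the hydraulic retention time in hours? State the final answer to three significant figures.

Biomass mass balance (decay neglected): V·X = Y·Q·(S₀ − S)·θ_c, so V = 0.499 × 2730 × (170 − 7.52) × 16.2 / 3020 = 1187 m³.
HRT = V/Q = 1187 m³ / 2730 m³·d⁻¹ = 0.4349 d × 24 = 10.44 h.

τ ≈ 10.4 h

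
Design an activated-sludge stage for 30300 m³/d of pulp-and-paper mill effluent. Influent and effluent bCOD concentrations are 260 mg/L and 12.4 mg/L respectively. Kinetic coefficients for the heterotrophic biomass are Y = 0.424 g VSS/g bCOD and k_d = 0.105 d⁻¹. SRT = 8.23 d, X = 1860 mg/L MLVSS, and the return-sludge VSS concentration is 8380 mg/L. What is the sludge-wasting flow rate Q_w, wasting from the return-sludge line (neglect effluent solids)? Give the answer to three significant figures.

Rearranging the biomass balance for a CMAS with decay, V = Y·Q·ΔS·θ_c / [X·(1+k_d θ_c)] = 0.424 × 30300 × (260 − 12.4) × 8.23 / [1860 × (1 + 0.105 × 8.23)] = 2.62×10^7 / 3467 = 7550 m³.
Q_w = (V·X)/(θ_c X_r) = 7550 × 1860 / (8.23 × 8380) = 203.6 m³/d.

Q_w ≈ 204 m³/d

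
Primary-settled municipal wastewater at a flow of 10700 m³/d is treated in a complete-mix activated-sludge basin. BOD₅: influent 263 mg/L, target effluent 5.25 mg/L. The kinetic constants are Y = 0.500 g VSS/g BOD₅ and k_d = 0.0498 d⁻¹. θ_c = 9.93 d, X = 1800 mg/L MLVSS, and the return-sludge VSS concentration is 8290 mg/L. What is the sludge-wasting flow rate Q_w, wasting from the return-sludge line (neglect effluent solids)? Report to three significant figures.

Steady-state biomass mass balance: V·X·(1 + k_d·θ_c) = Y·Q·(S₀ − S)·θ_c, so V = 0.500 × 10700 × (263 − 5.25) × 9.93 / [1800 × (1 + 0.0498 × 9.93)] = 1.37×10^7 / 2690 = 5090 m³.
Wasting from the return line (neglecting effluent solids): Q_w = V·X / (θ_c·X_r) = 5090 × 1800 / (9.93 × 8290) = 111.3 m³/d.

Q_w ≈ 111 m³/d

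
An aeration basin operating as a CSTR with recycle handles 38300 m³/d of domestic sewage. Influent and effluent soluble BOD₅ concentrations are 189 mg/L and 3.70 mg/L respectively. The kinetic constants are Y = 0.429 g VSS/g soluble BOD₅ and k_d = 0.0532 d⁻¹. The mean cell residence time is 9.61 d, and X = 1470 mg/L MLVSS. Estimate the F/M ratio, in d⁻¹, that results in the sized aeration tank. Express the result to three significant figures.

F/M ≈ 0.374 d⁻¹

From the SRT design equation V = Y Q (S₀−S) θ_c / [X (1 + k_d θ_c)] = 0.429 × 38300 × (189 − 3.70) × 9.61 / [1470 × (1 + 0.0532 × 9.61)] = 2.93×10^7 / 2222 = 13170 m³.
F/M = Q·S₀ / (V·X) = 38300 × 189 / (13170 × 1470) = 0.3739 g soluble BOD₅·(g VSS·d)⁻¹.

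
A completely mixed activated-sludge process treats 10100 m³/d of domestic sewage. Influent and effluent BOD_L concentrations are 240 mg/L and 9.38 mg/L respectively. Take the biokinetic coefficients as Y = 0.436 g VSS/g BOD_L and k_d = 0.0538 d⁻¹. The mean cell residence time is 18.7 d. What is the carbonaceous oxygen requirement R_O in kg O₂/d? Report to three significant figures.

R_O ≈ 1610 kg O₂/d

Y_obs = Y / (1 + k_d θ_c) = 0.436 / (1 + 0.0538 × 18.7) = 0.436 / 2.006 = 0.2173.
Q·(S₀ − S) = 10100 × (240 − 9.38) × 10⁻³ = 2329 kg/d removed.
Net sludge production P_X = 0.2173 × 2329 = 506.2 kg VSS/d.
Carbonaceous O₂ demand = substrate oxidised − cell-mass equivalent = 2329 − 1.42 × 506.2 = 1610 kg O₂/d.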